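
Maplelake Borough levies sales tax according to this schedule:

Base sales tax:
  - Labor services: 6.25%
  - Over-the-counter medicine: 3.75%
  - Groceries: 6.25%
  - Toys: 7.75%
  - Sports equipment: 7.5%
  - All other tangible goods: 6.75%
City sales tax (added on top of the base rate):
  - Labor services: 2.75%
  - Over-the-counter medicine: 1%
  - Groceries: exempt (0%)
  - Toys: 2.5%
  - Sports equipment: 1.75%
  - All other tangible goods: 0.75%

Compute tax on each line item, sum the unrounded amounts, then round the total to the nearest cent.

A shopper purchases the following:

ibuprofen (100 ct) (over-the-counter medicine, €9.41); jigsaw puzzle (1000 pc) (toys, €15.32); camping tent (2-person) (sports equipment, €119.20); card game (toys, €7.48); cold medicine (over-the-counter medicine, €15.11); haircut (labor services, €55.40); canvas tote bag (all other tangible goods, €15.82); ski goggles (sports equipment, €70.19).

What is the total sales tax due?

€27.19

Ibuprofen (100 ct) €9.41: over-the-counter medicine → 3.75% + 1% city = 4.75% → €0.446975
Jigsaw puzzle (1000 pc) €15.32: toys → 7.75% + 2.5% city = 10.25% → €1.5703
Camping tent (2-person) €119.20: sports equipment → 7.5% + 1.75% city = 9.25% → €11.026
Card game €7.48: toys → 7.75% + 2.5% city = 10.25% → €0.7667
Cold medicine €15.11: over-the-counter medicine → 3.75% + 1% city = 4.75% → €0.717725
Haircut €55.40: labor services → 6.25% + 2.75% city = 9% → €4.986
Canvas tote bag €15.82: all other tangible goods → 6.75% + 0.75% city = 7.5% → €1.1865
Ski goggles €70.19: sports equipment → 7.5% + 1.75% city = 9.25% → €6.492575
Unrounded tax sum = €27.192775 → €27.19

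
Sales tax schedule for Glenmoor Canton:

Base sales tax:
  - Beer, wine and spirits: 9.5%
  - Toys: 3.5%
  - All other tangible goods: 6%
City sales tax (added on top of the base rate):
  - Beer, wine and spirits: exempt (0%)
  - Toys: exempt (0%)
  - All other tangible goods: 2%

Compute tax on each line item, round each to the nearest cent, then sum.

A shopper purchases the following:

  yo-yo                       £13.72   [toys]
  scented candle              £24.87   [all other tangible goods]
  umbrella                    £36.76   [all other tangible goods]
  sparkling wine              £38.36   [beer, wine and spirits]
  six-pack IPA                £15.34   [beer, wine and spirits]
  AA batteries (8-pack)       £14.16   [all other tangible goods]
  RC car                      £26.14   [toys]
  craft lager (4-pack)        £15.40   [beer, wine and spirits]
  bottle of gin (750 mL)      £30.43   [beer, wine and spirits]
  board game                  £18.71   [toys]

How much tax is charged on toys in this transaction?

Yo-yo £13.72: toys → 3.5% + 0% city = 3.5% → £0.48
RC car £26.14: toys → 3.5% + 0% city = 3.5% → £0.91
Board game £18.71: toys → 3.5% + 0% city = 3.5% → £0.65
Tax on toys = £0.48 + £0.91 + £0.65 = £2.04

£2.04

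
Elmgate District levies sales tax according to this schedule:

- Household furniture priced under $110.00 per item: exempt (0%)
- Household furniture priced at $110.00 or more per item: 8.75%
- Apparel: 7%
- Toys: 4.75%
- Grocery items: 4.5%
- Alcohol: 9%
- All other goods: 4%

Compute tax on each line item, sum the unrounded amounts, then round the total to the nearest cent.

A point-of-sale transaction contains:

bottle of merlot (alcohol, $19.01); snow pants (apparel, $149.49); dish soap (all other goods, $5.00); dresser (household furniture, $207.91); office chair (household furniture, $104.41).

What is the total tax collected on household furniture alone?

$18.19

Dresser $207.91: household furniture, $110.00 or more → 8.75% → $18.192125
Office chair $104.41: household furniture, under $110.00 → 0% → $0.00
Tax on household furniture: unrounded sum = $18.192125 → $18.19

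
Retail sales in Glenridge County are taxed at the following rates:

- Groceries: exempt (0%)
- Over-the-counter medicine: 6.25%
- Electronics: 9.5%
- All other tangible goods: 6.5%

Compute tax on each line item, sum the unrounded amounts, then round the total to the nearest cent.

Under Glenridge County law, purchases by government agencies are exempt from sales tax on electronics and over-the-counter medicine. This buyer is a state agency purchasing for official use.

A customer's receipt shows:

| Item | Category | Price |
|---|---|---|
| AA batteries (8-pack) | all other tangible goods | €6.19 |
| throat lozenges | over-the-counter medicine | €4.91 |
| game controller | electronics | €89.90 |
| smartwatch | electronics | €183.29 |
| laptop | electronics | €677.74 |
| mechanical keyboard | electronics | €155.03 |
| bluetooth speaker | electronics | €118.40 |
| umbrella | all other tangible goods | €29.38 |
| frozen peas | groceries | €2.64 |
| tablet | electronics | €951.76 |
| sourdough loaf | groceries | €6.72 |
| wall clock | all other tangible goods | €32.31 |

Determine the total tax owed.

€4.41

AA batteries (8-pack) €6.19: all other tangible goods → 6.5% → €0.40235
Throat lozenges €4.91: over-the-counter medicine, buyer-exempt → 0% → €0.00
Game controller €89.90: electronics, buyer-exempt → 0% → €0.00
Smartwatch €183.29: electronics, buyer-exempt → 0% → €0.00
Laptop €677.74: electronics, buyer-exempt → 0% → €0.00
Mechanical keyboard €155.03: electronics, buyer-exempt → 0% → €0.00
Bluetooth speaker €118.40: electronics, buyer-exempt → 0% → €0.00
Umbrella €29.38: all other tangible goods → 6.5% → €1.9097
Frozen peas €2.64: groceries → 0% → €0.00
Tablet €951.76: electronics, buyer-exempt → 0% → €0.00
Sourdough loaf €6.72: groceries → 0% → €0.00
Wall clock €32.31: all other tangible goods → 6.5% → €2.10015
Unrounded tax sum = €4.4122 → €4.41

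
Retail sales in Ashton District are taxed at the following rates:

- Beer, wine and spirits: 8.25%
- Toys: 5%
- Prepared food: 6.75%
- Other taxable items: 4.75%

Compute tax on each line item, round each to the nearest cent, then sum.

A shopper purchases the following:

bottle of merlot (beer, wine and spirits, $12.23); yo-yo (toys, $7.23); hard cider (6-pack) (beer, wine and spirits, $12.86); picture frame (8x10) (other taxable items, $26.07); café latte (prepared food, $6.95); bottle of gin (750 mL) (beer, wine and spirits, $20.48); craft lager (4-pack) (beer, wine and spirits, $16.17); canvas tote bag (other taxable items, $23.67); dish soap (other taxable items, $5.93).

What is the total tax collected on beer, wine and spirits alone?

Bottle of merlot $12.23: beer, wine and spirits → 8.25% → $1.01
Hard cider (6-pack) $12.86: beer, wine and spirits → 8.25% → $1.06
Bottle of gin (750 mL) $20.48: beer, wine and spirits → 8.25% → $1.69
Craft lager (4-pack) $16.17: beer, wine and spirits → 8.25% → $1.33
Tax on beer, wine and spirits = $1.01 + $1.06 + $1.69 + $1.33 = $5.09

$5.09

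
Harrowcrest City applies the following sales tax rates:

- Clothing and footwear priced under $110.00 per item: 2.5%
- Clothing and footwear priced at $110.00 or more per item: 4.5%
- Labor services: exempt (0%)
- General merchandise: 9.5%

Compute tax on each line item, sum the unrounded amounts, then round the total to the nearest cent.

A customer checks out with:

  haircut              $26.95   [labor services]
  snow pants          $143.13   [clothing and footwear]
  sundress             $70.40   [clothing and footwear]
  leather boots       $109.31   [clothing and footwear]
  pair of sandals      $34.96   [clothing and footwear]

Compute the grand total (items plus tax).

$396.56

Haircut $26.95: labor services → 0% → $0.00
Snow pants $143.13: clothing and footwear, $110.00 or more → 4.5% → $6.44085
Sundress $70.40: clothing and footwear, under $110.00 → 2.5% → $1.76
Leather boots $109.31: clothing and footwear, under $110.00 → 2.5% → $2.73275
Pair of sandals $34.96: clothing and footwear, under $110.00 → 2.5% → $0.874
Subtotal = $384.75; unrounded tax = $11.8076 → $11.81; total due = $396.56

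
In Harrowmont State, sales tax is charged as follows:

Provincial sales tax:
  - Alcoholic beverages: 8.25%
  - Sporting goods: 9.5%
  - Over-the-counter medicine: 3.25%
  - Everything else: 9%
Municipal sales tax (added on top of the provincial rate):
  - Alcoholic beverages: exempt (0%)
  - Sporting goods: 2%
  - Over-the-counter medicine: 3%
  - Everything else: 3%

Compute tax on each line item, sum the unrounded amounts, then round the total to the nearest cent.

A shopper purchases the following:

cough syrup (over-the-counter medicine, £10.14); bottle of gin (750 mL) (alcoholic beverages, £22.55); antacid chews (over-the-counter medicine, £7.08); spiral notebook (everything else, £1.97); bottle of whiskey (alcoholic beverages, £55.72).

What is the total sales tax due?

£7.77

Cough syrup £10.14: over-the-counter medicine → 3.25% + 3% municipal = 6.25% → £0.63375
Bottle of gin (750 mL) £22.55: alcoholic beverages → 8.25% + 0% municipal = 8.25% → £1.860375
Antacid chews £7.08: over-the-counter medicine → 3.25% + 3% municipal = 6.25% → £0.4425
Spiral notebook £1.97: everything else → 9% + 3% municipal = 12% → £0.2364
Bottle of whiskey £55.72: alcoholic beverages → 8.25% + 0% municipal = 8.25% → £4.5969
Unrounded tax sum = £7.769925 → £7.77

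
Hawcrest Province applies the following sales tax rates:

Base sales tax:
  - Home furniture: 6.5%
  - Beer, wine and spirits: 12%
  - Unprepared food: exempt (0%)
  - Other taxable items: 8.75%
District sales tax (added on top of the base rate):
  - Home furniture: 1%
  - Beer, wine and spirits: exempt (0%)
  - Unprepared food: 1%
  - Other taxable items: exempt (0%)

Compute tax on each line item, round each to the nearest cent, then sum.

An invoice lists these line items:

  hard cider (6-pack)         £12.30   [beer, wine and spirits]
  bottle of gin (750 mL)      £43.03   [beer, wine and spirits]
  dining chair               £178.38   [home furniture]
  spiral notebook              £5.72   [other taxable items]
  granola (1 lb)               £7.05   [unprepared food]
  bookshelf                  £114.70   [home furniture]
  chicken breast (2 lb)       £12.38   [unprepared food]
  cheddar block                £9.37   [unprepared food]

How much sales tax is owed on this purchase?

Hard cider (6-pack) £12.30: beer, wine and spirits → 12% + 0% district = 12% → £1.48
Bottle of gin (750 mL) £43.03: beer, wine and spirits → 12% + 0% district = 12% → £5.16
Dining chair £178.38: home furniture → 6.5% + 1% district = 7.5% → £13.38
Spiral notebook £5.72: other taxable items → 8.75% + 0% district = 8.75% → £0.50
Granola (1 lb) £7.05: unprepared food → 0% + 1% district = 1% → £0.07
Bookshelf £114.70: home furniture → 6.5% + 1% district = 7.5% → £8.60
Chicken breast (2 lb) £12.38: unprepared food → 0% + 1% district = 1% → £0.12
Cheddar block £9.37: unprepared food → 0% + 1% district = 1% → £0.09
Total tax = £1.48 + £5.16 + £13.38 + £0.50 + £0.07 + £8.60 + £0.12 + £0.09 = £29.40

£29.40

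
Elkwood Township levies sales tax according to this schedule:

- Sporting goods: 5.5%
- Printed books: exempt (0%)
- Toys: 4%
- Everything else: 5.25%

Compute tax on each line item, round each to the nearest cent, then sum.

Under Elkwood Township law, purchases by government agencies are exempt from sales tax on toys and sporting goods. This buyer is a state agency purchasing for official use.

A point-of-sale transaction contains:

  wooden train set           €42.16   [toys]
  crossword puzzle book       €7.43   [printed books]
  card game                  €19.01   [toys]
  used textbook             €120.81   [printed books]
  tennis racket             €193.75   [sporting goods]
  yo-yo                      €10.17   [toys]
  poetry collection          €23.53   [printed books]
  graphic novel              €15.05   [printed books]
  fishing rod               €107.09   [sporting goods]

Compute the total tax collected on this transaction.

Wooden train set €42.16: toys, buyer-exempt → 0% → €0.00
Crossword puzzle book €7.43: printed books → 0% → €0.00
Card game €19.01: toys, buyer-exempt → 0% → €0.00
Used textbook €120.81: printed books → 0% → €0.00
Tennis racket €193.75: sporting goods, buyer-exempt → 0% → €0.00
Yo-yo €10.17: toys, buyer-exempt → 0% → €0.00
Poetry collection €23.53: printed books → 0% → €0.00
Graphic novel €15.05: printed books → 0% → €0.00
Fishing rod €107.09: sporting goods, buyer-exempt → 0% → €0.00
Total tax = €0.00

€0.00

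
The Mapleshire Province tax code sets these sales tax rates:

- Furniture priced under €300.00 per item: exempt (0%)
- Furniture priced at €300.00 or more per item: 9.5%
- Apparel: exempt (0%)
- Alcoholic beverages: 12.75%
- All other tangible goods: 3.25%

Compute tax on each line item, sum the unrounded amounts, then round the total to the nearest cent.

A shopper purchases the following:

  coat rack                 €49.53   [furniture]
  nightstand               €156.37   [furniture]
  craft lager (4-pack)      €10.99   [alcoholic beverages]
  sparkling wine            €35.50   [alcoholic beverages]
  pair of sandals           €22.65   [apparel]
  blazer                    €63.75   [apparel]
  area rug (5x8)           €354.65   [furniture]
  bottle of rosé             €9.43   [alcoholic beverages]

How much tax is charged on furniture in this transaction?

Coat rack €49.53: furniture, under €300.00 → 0% → €0.00
Nightstand €156.37: furniture, under €300.00 → 0% → €0.00
Area rug (5x8) €354.65: furniture, €300.00 or more → 9.5% → €33.69175
Tax on furniture: unrounded sum = €33.69175 → €33.69

€33.69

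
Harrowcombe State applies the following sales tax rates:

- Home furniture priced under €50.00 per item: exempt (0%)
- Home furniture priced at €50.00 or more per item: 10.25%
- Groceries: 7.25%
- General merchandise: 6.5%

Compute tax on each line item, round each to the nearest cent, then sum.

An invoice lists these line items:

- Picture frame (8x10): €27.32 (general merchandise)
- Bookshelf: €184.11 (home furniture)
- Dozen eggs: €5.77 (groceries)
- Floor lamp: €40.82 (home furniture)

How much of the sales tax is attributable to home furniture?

€18.87

Bookshelf €184.11: home furniture, €50.00 or more → 10.25% → €18.87
Floor lamp €40.82: home furniture, under €50.00 → 0% → €0.00
Tax on home furniture = €18.87 + €0.00 = €18.87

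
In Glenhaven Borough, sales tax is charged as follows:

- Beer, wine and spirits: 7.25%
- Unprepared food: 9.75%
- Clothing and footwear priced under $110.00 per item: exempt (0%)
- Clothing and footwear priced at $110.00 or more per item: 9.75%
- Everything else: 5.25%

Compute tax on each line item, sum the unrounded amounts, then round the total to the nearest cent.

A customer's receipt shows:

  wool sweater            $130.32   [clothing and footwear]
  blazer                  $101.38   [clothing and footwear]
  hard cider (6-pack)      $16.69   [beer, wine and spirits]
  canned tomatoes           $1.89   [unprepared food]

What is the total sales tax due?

$14.10

Wool sweater $130.32: clothing and footwear, $110.00 or more → 9.75% → $12.7062
Blazer $101.38: clothing and footwear, under $110.00 → 0% → $0.00
Hard cider (6-pack) $16.69: beer, wine and spirits → 7.25% → $1.210025
Canned tomatoes $1.89: unprepared food → 9.75% → $0.184275
Unrounded tax sum = $14.1005 → $14.10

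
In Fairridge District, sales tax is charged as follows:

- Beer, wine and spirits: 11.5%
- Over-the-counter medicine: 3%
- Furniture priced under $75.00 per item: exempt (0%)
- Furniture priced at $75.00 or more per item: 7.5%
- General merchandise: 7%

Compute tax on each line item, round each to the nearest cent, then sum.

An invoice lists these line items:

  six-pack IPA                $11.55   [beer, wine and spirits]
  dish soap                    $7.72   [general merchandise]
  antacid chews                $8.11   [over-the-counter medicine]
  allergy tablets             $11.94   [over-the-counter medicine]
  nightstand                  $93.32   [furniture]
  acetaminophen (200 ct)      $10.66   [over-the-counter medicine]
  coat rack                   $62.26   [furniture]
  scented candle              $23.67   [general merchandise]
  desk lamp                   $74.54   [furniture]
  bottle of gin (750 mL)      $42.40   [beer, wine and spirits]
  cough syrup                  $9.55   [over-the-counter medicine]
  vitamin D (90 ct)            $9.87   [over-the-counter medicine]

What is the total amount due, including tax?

$382.51

Six-pack IPA $11.55: beer, wine and spirits → 11.5% → $1.33
Dish soap $7.72: general merchandise → 7% → $0.54
Antacid chews $8.11: over-the-counter medicine → 3% → $0.24
Allergy tablets $11.94: over-the-counter medicine → 3% → $0.36
Nightstand $93.32: furniture, $75.00 or more → 7.5% → $7.00
Acetaminophen (200 ct) $10.66: over-the-counter medicine → 3% → $0.32
Coat rack $62.26: furniture, under $75.00 → 0% → $0.00
Scented candle $23.67: general merchandise → 7% → $1.66
Desk lamp $74.54: furniture, under $75.00 → 0% → $0.00
Bottle of gin (750 mL) $42.40: beer, wine and spirits → 11.5% → $4.88
Cough syrup $9.55: over-the-counter medicine → 3% → $0.29
Vitamin D (90 ct) $9.87: over-the-counter medicine → 3% → $0.30
Subtotal = $365.59; tax = $16.92; total due = $382.51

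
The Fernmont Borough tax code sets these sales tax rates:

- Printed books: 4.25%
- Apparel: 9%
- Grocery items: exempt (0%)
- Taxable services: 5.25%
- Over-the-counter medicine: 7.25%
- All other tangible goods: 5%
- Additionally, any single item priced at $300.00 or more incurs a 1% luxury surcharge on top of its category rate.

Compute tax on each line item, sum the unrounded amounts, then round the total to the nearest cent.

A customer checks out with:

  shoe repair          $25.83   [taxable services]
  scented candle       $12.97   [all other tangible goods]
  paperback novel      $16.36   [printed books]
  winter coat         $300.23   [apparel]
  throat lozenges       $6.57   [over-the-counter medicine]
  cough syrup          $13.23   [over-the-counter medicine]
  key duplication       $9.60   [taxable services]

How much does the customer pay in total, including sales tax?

Shoe repair $25.83: taxable services → 5.25% → $1.356075
Scented candle $12.97: all other tangible goods → 5% → $0.6485
Paperback novel $16.36: printed books → 4.25% → $0.6953
Winter coat $300.23: apparel → 9% + 1% surcharge = 10% → $30.023
Throat lozenges $6.57: over-the-counter medicine → 7.25% → $0.476325
Cough syrup $13.23: over-the-counter medicine → 7.25% → $0.959175
Key duplication $9.60: taxable services → 5.25% → $0.504
Subtotal = $384.79; unrounded tax = $34.662375 → $34.66; total due = $419.45

$419.45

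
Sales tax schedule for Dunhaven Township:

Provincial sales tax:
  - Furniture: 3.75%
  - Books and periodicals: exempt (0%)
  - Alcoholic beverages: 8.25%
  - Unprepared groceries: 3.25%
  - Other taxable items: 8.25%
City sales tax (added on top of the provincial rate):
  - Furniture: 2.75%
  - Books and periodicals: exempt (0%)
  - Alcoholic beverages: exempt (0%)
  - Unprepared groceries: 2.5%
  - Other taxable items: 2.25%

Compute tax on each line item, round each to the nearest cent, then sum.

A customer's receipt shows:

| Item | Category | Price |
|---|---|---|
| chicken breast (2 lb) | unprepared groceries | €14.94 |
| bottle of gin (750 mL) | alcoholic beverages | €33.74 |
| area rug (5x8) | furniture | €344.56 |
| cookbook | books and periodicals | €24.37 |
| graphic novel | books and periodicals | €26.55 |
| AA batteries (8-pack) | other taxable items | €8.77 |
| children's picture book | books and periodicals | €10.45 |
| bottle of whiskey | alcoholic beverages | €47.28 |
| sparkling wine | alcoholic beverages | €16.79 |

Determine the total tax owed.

€32.25

Chicken breast (2 lb) €14.94: unprepared groceries → 3.25% + 2.5% city = 5.75% → €0.86
Bottle of gin (750 mL) €33.74: alcoholic beverages → 8.25% + 0% city = 8.25% → €2.78
Area rug (5x8) €344.56: furniture → 3.75% + 2.75% city = 6.5% → €22.40
Cookbook €24.37: books and periodicals → 0% + 0% city = 0% → €0.00
Graphic novel €26.55: books and periodicals → 0% + 0% city = 0% → €0.00
AA batteries (8-pack) €8.77: other taxable items → 8.25% + 2.25% city = 10.5% → €0.92
Children's picture book €10.45: books and periodicals → 0% + 0% city = 0% → €0.00
Bottle of whiskey €47.28: alcoholic beverages → 8.25% + 0% city = 8.25% → €3.90
Sparkling wine €16.79: alcoholic beverages → 8.25% + 0% city = 8.25% → €1.39
Total tax = €0.86 + €2.78 + €22.40 + €0.92 + €3.90 + €1.39 = €32.25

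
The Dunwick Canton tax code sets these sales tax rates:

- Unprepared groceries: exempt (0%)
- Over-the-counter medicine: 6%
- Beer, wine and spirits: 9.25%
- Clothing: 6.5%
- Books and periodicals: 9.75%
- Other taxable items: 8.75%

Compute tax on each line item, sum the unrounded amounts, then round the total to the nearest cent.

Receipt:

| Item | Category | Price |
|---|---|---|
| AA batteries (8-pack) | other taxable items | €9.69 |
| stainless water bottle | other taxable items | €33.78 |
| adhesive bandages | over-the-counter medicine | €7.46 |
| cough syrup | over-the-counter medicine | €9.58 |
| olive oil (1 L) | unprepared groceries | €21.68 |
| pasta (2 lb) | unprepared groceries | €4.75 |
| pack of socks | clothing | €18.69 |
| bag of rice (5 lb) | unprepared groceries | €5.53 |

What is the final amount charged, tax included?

AA batteries (8-pack) €9.69: other taxable items → 8.75% → €0.847875
Stainless water bottle €33.78: other taxable items → 8.75% → €2.95575
Adhesive bandages €7.46: over-the-counter medicine → 6% → €0.4476
Cough syrup €9.58: over-the-counter medicine → 6% → €0.5748
Olive oil (1 L) €21.68: unprepared groceries → 0% → €0.00
Pasta (2 lb) €4.75: unprepared groceries → 0% → €0.00
Pack of socks €18.69: clothing → 6.5% → €1.21485
Bag of rice (5 lb) €5.53: unprepared groceries → 0% → €0.00
Subtotal = €111.16; unrounded tax = €6.040875 → €6.04; total due = €117.20

€117.20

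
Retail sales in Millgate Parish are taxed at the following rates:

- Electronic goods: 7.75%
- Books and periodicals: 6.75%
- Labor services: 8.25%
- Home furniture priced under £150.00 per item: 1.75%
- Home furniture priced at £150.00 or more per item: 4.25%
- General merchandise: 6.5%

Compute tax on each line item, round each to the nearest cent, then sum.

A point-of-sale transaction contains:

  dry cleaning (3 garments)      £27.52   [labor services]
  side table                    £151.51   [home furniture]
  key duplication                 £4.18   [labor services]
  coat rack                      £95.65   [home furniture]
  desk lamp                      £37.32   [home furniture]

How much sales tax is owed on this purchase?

£11.37

Dry cleaning (3 garments) £27.52: labor services → 8.25% → £2.27
Side table £151.51: home furniture, £150.00 or more → 4.25% → £6.44
Key duplication £4.18: labor services → 8.25% → £0.34
Coat rack £95.65: home furniture, under £150.00 → 1.75% → £1.67
Desk lamp £37.32: home furniture, under £150.00 → 1.75% → £0.65
Total tax = £2.27 + £6.44 + £0.34 + £1.67 + £0.65 = £11.37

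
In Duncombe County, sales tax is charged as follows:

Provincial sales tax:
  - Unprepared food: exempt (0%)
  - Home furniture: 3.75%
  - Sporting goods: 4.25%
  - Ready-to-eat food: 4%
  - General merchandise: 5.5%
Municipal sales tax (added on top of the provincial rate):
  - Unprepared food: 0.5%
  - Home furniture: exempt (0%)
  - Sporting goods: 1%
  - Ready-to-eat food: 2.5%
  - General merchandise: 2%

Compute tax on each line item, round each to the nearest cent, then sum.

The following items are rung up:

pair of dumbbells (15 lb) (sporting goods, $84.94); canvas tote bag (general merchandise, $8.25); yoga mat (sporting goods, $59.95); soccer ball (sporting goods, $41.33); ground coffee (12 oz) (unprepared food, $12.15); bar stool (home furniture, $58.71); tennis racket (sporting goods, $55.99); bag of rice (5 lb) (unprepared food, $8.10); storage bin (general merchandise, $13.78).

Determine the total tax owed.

$16.67

Pair of dumbbells (15 lb) $84.94: sporting goods → 4.25% + 1% municipal = 5.25% → $4.46
Canvas tote bag $8.25: general merchandise → 5.5% + 2% municipal = 7.5% → $0.62
Yoga mat $59.95: sporting goods → 4.25% + 1% municipal = 5.25% → $3.15
Soccer ball $41.33: sporting goods → 4.25% + 1% municipal = 5.25% → $2.17
Ground coffee (12 oz) $12.15: unprepared food → 0% + 0.5% municipal = 0.5% → $0.06
Bar stool $58.71: home furniture → 3.75% + 0% municipal = 3.75% → $2.20
Tennis racket $55.99: sporting goods → 4.25% + 1% municipal = 5.25% → $2.94
Bag of rice (5 lb) $8.10: unprepared food → 0% + 0.5% municipal = 0.5% → $0.04
Storage bin $13.78: general merchandise → 5.5% + 2% municipal = 7.5% → $1.03
Total tax = $4.46 + $0.62 + $3.15 + $2.17 + $0.06 + $2.20 + $2.94 + $0.04 + $1.03 = $16.67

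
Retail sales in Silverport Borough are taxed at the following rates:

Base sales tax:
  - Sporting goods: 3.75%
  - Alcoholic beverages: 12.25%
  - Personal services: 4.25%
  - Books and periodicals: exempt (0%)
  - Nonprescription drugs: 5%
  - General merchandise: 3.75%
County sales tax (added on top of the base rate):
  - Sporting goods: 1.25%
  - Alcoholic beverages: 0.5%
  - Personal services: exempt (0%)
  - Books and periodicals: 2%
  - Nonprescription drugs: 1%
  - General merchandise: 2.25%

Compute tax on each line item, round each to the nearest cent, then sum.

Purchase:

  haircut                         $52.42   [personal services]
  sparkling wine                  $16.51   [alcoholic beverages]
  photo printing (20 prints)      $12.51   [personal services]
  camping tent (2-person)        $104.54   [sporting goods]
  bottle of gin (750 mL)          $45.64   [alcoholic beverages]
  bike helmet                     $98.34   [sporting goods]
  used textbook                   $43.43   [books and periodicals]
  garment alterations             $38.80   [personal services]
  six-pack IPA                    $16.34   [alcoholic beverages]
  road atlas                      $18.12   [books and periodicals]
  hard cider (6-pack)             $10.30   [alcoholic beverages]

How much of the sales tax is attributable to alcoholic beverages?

Sparkling wine $16.51: alcoholic beverages → 12.25% + 0.5% county = 12.75% → $2.11
Bottle of gin (750 mL) $45.64: alcoholic beverages → 12.25% + 0.5% county = 12.75% → $5.82
Six-pack IPA $16.34: alcoholic beverages → 12.25% + 0.5% county = 12.75% → $2.08
Hard cider (6-pack) $10.30: alcoholic beverages → 12.25% + 0.5% county = 12.75% → $1.31
Tax on alcoholic beverages = $2.11 + $5.82 + $2.08 + $1.31 = $11.32

$11.32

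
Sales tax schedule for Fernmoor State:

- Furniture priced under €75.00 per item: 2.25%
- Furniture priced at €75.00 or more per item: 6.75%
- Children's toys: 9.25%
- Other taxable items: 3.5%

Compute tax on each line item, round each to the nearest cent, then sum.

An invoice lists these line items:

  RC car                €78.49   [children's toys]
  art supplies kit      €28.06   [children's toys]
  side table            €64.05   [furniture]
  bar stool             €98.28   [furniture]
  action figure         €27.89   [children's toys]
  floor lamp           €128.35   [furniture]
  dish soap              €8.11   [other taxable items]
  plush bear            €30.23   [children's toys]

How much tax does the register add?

RC car €78.49: children's toys → 9.25% → €7.26
Art supplies kit €28.06: children's toys → 9.25% → €2.60
Side table €64.05: furniture, under €75.00 → 2.25% → €1.44
Bar stool €98.28: furniture, €75.00 or more → 6.75% → €6.63
Action figure €27.89: children's toys → 9.25% → €2.58
Floor lamp €128.35: furniture, €75.00 or more → 6.75% → €8.66
Dish soap €8.11: other taxable items → 3.5% → €0.28
Plush bear €30.23: children's toys → 9.25% → €2.80
Total tax = €7.26 + €2.60 + €1.44 + €6.63 + €2.58 + €8.66 + €0.28 + €2.80 = €32.25

€32.25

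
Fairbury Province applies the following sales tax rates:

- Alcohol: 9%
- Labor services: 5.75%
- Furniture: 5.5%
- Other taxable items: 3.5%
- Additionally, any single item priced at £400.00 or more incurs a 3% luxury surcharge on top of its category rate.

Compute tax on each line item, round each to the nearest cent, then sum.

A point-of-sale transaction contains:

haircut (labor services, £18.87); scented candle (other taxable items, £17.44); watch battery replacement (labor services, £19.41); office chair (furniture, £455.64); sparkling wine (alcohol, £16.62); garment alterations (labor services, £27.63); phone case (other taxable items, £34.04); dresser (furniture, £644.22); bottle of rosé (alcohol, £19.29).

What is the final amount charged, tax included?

Haircut £18.87: labor services → 5.75% → £1.09
Scented candle £17.44: other taxable items → 3.5% → £0.61
Watch battery replacement £19.41: labor services → 5.75% → £1.12
Office chair £455.64: furniture → 5.5% + 3% surcharge = 8.5% → £38.73
Sparkling wine £16.62: alcohol → 9% → £1.50
Garment alterations £27.63: labor services → 5.75% → £1.59
Phone case £34.04: other taxable items → 3.5% → £1.19
Dresser £644.22: furniture → 5.5% + 3% surcharge = 8.5% → £54.76
Bottle of rosé £19.29: alcohol → 9% → £1.74
Subtotal = £1253.16; tax = £102.33; total due = £1355.49

£1355.49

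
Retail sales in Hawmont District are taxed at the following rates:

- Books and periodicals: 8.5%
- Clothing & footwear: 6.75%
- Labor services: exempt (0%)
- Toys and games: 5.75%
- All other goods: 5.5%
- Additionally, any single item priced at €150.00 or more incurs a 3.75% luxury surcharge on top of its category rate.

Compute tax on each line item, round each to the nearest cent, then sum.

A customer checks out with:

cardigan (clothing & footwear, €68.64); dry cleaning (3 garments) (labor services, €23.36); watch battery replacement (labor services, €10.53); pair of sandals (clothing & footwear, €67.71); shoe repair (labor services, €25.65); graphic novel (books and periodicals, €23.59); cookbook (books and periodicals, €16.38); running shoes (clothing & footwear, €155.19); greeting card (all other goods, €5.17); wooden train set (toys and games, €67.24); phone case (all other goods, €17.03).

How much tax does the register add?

€33.98

Cardigan €68.64: clothing & footwear → 6.75% → €4.63
Dry cleaning (3 garments) €23.36: labor services → 0% → €0.00
Watch battery replacement €10.53: labor services → 0% → €0.00
Pair of sandals €67.71: clothing & footwear → 6.75% → €4.57
Shoe repair €25.65: labor services → 0% → €0.00
Graphic novel €23.59: books and periodicals → 8.5% → €2.01
Cookbook €16.38: books and periodicals → 8.5% → €1.39
Running shoes €155.19: clothing & footwear → 6.75% + 3.75% surcharge = 10.5% → €16.29
Greeting card €5.17: all other goods → 5.5% → €0.28
Wooden train set €67.24: toys and games → 5.75% → €3.87
Phone case €17.03: all other goods → 5.5% → €0.94
Total tax = €4.63 + €4.57 + €2.01 + €1.39 + €16.29 + €0.28 + €3.87 + €0.94 = €33.98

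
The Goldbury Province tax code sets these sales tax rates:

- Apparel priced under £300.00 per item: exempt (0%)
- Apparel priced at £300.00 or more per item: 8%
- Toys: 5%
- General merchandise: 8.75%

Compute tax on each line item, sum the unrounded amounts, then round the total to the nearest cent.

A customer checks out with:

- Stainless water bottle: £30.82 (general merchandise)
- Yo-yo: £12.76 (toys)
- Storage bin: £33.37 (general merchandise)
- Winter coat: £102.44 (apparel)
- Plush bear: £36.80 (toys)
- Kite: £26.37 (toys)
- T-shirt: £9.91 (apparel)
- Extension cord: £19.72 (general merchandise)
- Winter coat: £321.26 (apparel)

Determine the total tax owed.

£36.84

Stainless water bottle £30.82: general merchandise → 8.75% → £2.69675
Yo-yo £12.76: toys → 5% → £0.638
Storage bin £33.37: general merchandise → 8.75% → £2.919875
Winter coat £102.44: apparel, under £300.00 → 0% → £0.00
Plush bear £36.80: toys → 5% → £1.84
Kite £26.37: toys → 5% → £1.3185
T-shirt £9.91: apparel, under £300.00 → 0% → £0.00
Extension cord £19.72: general merchandise → 8.75% → £1.7255
Winter coat £321.26: apparel, £300.00 or more → 8% → £25.7008
Unrounded tax sum = £36.839425 → £36.84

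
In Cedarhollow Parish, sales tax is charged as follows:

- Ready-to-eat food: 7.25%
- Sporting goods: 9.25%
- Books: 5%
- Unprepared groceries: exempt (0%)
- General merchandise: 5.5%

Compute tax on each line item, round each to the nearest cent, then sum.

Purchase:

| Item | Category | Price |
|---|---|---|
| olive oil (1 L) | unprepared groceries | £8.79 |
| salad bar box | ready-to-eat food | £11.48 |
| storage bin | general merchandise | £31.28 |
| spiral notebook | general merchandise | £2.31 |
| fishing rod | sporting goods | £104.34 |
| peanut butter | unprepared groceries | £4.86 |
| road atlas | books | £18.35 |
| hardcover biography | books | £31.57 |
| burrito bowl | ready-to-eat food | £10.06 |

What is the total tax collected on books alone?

Road atlas £18.35: books → 5% → £0.92
Hardcover biography £31.57: books → 5% → £1.58
Tax on books = £0.92 + £1.58 = £2.50

£2.50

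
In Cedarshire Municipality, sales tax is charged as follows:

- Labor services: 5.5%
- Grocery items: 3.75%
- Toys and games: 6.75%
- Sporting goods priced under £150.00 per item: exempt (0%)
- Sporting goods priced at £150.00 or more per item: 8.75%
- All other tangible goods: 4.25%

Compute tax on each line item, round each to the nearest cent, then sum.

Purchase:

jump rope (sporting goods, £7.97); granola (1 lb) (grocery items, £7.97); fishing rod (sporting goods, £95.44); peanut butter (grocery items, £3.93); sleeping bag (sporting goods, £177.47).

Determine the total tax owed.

Jump rope £7.97: sporting goods, under £150.00 → 0% → £0.00
Granola (1 lb) £7.97: grocery items → 3.75% → £0.30
Fishing rod £95.44: sporting goods, under £150.00 → 0% → £0.00
Peanut butter £3.93: grocery items → 3.75% → £0.15
Sleeping bag £177.47: sporting goods, £150.00 or more → 8.75% → £15.53
Total tax = £0.30 + £0.15 + £15.53 = £15.98

£15.98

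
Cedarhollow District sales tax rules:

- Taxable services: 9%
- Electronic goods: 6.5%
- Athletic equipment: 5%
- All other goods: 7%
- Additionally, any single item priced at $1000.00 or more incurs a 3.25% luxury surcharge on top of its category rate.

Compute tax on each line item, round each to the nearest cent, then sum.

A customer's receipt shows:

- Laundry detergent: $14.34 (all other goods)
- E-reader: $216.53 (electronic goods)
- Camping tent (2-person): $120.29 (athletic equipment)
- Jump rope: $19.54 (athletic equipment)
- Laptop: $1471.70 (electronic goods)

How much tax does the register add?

Laundry detergent $14.34: all other goods → 7% → $1.00
E-reader $216.53: electronic goods → 6.5% → $14.07
Camping tent (2-person) $120.29: athletic equipment → 5% → $6.01
Jump rope $19.54: athletic equipment → 5% → $0.98
Laptop $1471.70: electronic goods → 6.5% + 3.25% surcharge = 9.75% → $143.49
Total tax = $1.00 + $14.07 + $6.01 + $0.98 + $143.49 = $165.55

$165.55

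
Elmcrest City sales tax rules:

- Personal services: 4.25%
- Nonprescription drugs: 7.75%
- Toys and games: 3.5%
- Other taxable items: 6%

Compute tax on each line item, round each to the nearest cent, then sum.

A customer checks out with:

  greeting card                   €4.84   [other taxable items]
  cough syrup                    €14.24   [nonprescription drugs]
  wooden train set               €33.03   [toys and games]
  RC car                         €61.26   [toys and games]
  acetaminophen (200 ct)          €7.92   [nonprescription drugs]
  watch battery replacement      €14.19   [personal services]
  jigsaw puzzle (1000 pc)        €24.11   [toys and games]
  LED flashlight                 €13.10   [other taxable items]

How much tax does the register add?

€7.53

Greeting card €4.84: other taxable items → 6% → €0.29
Cough syrup €14.24: nonprescription drugs → 7.75% → €1.10
Wooden train set €33.03: toys and games → 3.5% → €1.16
RC car €61.26: toys and games → 3.5% → €2.14
Acetaminophen (200 ct) €7.92: nonprescription drugs → 7.75% → €0.61
Watch battery replacement €14.19: personal services → 4.25% → €0.60
Jigsaw puzzle (1000 pc) €24.11: toys and games → 3.5% → €0.84
LED flashlight €13.10: other taxable items → 6% → €0.79
Total tax = €0.29 + €1.10 + €1.16 + €2.14 + €0.61 + €0.60 + €0.84 + €0.79 = €7.53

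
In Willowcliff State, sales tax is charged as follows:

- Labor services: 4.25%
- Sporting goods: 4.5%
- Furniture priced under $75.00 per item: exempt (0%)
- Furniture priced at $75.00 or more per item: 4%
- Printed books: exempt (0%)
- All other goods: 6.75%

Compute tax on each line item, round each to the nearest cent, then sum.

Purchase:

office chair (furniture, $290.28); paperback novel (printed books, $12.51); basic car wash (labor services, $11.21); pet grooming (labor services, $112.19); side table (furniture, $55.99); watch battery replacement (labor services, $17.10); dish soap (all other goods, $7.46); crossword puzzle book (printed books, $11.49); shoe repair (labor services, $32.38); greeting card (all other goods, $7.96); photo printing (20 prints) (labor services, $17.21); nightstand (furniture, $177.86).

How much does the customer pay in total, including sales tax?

$781.49

Office chair $290.28: furniture, $75.00 or more → 4% → $11.61
Paperback novel $12.51: printed books → 0% → $0.00
Basic car wash $11.21: labor services → 4.25% → $0.48
Pet grooming $112.19: labor services → 4.25% → $4.77
Side table $55.99: furniture, under $75.00 → 0% → $0.00
Watch battery replacement $17.10: labor services → 4.25% → $0.73
Dish soap $7.46: all other goods → 6.75% → $0.50
Crossword puzzle book $11.49: printed books → 0% → $0.00
Shoe repair $32.38: labor services → 4.25% → $1.38
Greeting card $7.96: all other goods → 6.75% → $0.54
Photo printing (20 prints) $17.21: labor services → 4.25% → $0.73
Nightstand $177.86: furniture, $75.00 or more → 4% → $7.11
Subtotal = $753.64; tax = $27.85; total due = $781.49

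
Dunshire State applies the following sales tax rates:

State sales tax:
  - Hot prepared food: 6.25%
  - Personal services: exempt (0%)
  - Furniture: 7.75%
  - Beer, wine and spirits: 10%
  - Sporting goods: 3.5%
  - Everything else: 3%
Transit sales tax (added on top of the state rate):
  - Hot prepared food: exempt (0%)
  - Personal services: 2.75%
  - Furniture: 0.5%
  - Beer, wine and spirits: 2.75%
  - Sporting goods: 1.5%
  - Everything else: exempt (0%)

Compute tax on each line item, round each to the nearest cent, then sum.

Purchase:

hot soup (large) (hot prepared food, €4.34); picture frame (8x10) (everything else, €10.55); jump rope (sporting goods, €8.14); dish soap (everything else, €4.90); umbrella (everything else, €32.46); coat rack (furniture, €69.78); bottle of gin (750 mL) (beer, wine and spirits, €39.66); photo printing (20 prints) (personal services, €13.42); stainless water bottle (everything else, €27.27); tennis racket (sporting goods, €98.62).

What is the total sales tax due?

Hot soup (large) €4.34: hot prepared food → 6.25% + 0% transit = 6.25% → €0.27
Picture frame (8x10) €10.55: everything else → 3% + 0% transit = 3% → €0.32
Jump rope €8.14: sporting goods → 3.5% + 1.5% transit = 5% → €0.41
Dish soap €4.90: everything else → 3% + 0% transit = 3% → €0.15
Umbrella €32.46: everything else → 3% + 0% transit = 3% → €0.97
Coat rack €69.78: furniture → 7.75% + 0.5% transit = 8.25% → €5.76
Bottle of gin (750 mL) €39.66: beer, wine and spirits → 10% + 2.75% transit = 12.75% → €5.06
Photo printing (20 prints) €13.42: personal services → 0% + 2.75% transit = 2.75% → €0.37
Stainless water bottle €27.27: everything else → 3% + 0% transit = 3% → €0.82
Tennis racket €98.62: sporting goods → 3.5% + 1.5% transit = 5% → €4.93
Total tax = €0.27 + €0.32 + €0.41 + €0.15 + €0.97 + €5.76 + €5.06 + €0.37 + €0.82 + €4.93 = €19.06

€19.06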